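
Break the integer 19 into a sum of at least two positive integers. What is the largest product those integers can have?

972

Define P[k] = max over 1≤i<k of i · max(k−i, P[k−i]); the inner max lets the remainder stay uncut if that's better.
P[2] = 1·max(1,0) = 1·1 = 1
P[3] = max(1·2, 2·1) = 2
P[4] = max(1·3, 2·2, 3·1) = 4
P[5] = max(1·4, 2·3, 3·2, 4·1) = 6
P[6] = max(1·6, 2·4, 3·3, 4·2, 5·1) = 9
P[7] = max(1·9, 2·6, 3·4, 4·3, 5·2, 6·1) = 12
P[8] = max(1·12, 2·9, 3·6, …, 6·2, 7·1) = 18
P[9] = max(1·18, 2·12, 3·9, …, 7·2, 8·1) = 27
P[10] = max(1·27, 2·18, 3·12, …, 8·2, 9·1) = 36
P[11] = max(1·36, 2·27, 3·18, …, 9·2, 10·1) = 54
P[12] = max(1·54, 2·36, 3·27, …, 10·2, 11·1) = 81
P[13] = max(1·81, 2·54, 3·36, …, 11·2, 12·1) = 108
P[14] = max(1·108, 2·81, 3·54, …, 12·2, 13·1) = 162
P[15] = max(1·162, 2·108, 3·81, …, 13·2, 14·1) = 243
P[16] = max(1·243, 2·162, 3·108, …, 14·2, 15·1) = 324
P[17] = max(1·324, 2·243, 3·162, …, 15·2, 16·1) = 486
P[18] = max(1·486, 2·324, 3·243, …, 16·2, 17·1) = 729
P[19] = max(1·729, 2·486, 3·324, …, 17·2, 18·1) = 972
One optimal split: 3 + 3 + 3 + 3 + 3 + 2 + 2; product 3·3·3·3·3·2·2 = 972.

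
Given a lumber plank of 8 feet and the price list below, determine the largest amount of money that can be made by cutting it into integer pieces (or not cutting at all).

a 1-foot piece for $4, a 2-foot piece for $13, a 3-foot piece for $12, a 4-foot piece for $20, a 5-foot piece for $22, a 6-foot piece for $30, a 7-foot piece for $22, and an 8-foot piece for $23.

Let best[k] be the best obtainable value from length k. For each k, try every first piece i and keep the best of price[i] + best[k−i].
best[1] = 4
best[2] = max(4+4, 13+0) = 13
best[3] = max(4+13, 13+4, 12+0) = 17
best[4] = max(4+17, 13+13, 12+4, 20+0) = 26
best[5] = max(4+26, 13+17, 12+13, 20+4, 22+0) = 30
best[6] = max(4+30, 13+26, 12+17, 20+13, 22+4, 30+0) = 39
best[7] = max(4+39, 13+30, 12+26, …, 30+4, 22+0) = 43
best[8] = max(4+43, 13+39, 12+30, …, 22+4, 23+0) = 52
One optimal cutting: 2 + 2 + 2 + 2 → $13 + $13 + $13 + $13 = $52.

52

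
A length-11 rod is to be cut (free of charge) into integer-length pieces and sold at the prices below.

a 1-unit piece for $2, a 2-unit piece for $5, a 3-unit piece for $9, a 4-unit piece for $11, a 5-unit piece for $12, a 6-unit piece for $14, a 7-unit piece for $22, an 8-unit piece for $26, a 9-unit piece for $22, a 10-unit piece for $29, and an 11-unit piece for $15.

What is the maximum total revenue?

Build r[k] bottom-up: r[k] = max over allowed piece i of (p[i] + r[k−i]).
r[1] = 2
r[2] = max(2+2, 5+0) = 5
r[3] = max(2+5, 5+2, 9+0) = 9
r[4] = max(2+9, 5+5, 9+2, 11+0) = 11
r[5] = max(2+11, 5+9, 9+5, 11+2, 12+0) = 14
r[6] = max(2+14, 5+11, 9+9, 11+5, 12+2, 14+0) = 18
r[7] = max(2+18, 5+14, 9+11, …, 14+2, 22+0) = 22
r[8] = max(2+22, 5+18, 9+14, …, 22+2, 26+0) = 26
r[9] = max(2+26, 5+22, 9+18, …, 26+2, 22+0) = 28
r[10] = max(2+28, 5+26, 9+22, …, 22+2, 29+0) = 31
r[11] = max(2+31, 5+28, 9+26, …, 29+2, 15+0) = 35
One optimal cutting: 8 + 3 → $26 + $9 = $35.

35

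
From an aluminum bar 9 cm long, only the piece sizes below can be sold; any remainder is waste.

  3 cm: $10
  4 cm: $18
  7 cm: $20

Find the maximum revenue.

36

Build best[k] bottom-up: best[k] = max over allowed piece i of (p[i] + best[k−i]).
best[1] = 0
best[2] = 0
best[3] = 10
best[4] = 18
best[5] = 18
best[6] = 20  (first piece 3, then best[3]=10)
best[7] = 28  (first piece 3, then best[4]=18)
best[8] = 36  (first piece 4, then best[4]=18)
best[9] = 36
One optimal cutting: pieces 4 + 4 with 1 cm of scrap → $36.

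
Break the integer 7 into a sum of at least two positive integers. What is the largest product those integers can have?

12

Fill f[k] for k=2..7: at each k try every first piece i and multiply by the better of (k−i) uncut or f[k−i].
f[2] = 1·max(1,0) = 1·1 = 1
f[3] = max(1·2, 2·1) = 2
f[4] = max(1·3, 2·2, 3·1) = 4
f[5] = max(1·4, 2·3, 3·2, 4·1) = 6
f[6] = max(1·6, 2·4, 3·3, 4·2, 5·1) = 9
f[7] = max(1·9, 2·6, 3·4, 4·3, 5·2, 6·1) = 12
One optimal split: 3 + 2 + 2; product 3·2·2 = 12.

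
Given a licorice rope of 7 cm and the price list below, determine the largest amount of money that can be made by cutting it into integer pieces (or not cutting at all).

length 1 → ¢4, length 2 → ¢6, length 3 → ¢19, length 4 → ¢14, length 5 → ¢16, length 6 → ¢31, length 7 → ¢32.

42

Build best[k] bottom-up: best[k] = max over allowed piece i of (p[i] + best[k−i]).
best[1] = 4
best[2] = 8  (first piece 1, then best[1]=4)
best[3] = 19
best[4] = 23  (first piece 1, then best[3]=19)
best[5] = 27  (first piece 1, then best[4]=23)
best[6] = 38  (first piece 3, then best[3]=19)
best[7] = 42  (first piece 1, then best[6]=38)
One optimal cutting: 3 + 3 + 1 → ¢19 + ¢19 + ¢4 = ¢42.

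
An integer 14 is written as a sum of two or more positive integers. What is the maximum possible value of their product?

162

Let prod[k] be the best product for length k (with at least one cut). For each first piece i, the rest contributes max(k−i, prod[k−i]).
Small cases: prod[2]=1, prod[3]=2, prod[4]=4, prod[5]=6, prod[6]=9, prod[7]=12.
prod[8] = max(1×12, 2×9, 3×6, …, 6×2, 7×1) = 18
prod[9] = max(1×18, 2×12, 3×9, …, 7×2, 8×1) = 27
prod[10] = max(1×27, 2×18, 3×12, …, 8×2, 9×1) = 36
prod[11] = max(1×36, 2×27, 3×18, …, 9×2, 10×1) = 54
prod[12] = max(1×54, 2×36, 3×27, …, 10×2, 11×1) = 81
prod[13] = max(1×81, 2×54, 3×36, …, 11×2, 12×1) = 108
prod[14] = max(1×108, 2×81, 3×54, …, 12×2, 13×1) = 162
One optimal split: 3 + 3 + 3 + 3 + 2; product 3×3×3×3×2 = 162.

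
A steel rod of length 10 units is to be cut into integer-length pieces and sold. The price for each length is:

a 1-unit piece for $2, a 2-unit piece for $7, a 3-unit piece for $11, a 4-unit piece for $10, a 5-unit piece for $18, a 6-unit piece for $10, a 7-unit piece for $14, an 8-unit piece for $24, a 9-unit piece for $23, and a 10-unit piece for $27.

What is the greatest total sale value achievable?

Consider every possible first cut. v[k] is the best of p[i]+v[k−i] over all sellable i≤k.
v[1] = 2
v[2] = max(2+2, 7+0) = 7
v[3] = max(2+7, 7+2, 11+0) = 11
v[4] = max(2+11, 7+7, 11+2, 10+0) = 14
v[5] = max(2+14, 7+11, 11+7, 10+2, 18+0) = 18
v[6] = max(2+18, 7+14, 11+11, 10+7, 18+2, 10+0) = 22
v[7] = max(2+22, 7+18, 11+14, …, 10+2, 14+0) = 25
v[8] = max(2+25, 7+22, 11+18, …, 14+2, 24+0) = 29
v[9] = max(2+29, 7+25, 11+22, …, 24+2, 23+0) = 33
v[10] = max(2+33, 7+29, 11+25, …, 23+2, 27+0) = 36
One optimal cutting: 3 + 3 + 2 + 2 → $11 + $11 + $7 + $7 = $36.

36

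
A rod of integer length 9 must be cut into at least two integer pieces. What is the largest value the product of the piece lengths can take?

27

Define prod[k] = max over 1≤i<k of i · max(k−i, prod[k−i]); the inner max lets the remainder stay uncut if that's better.
Small cases: prod[2]=1, prod[3]=2, prod[4]=4.
prod[5] = 2×max(3,2) = 2×3 = 6
prod[6] = 3×max(3,2) = 3×3 = 9
prod[7] = 2×max(5,6) = 2×6 = 12
prod[8] = 2×max(6,9) = 2×9 = 18
prod[9] = 3×max(6,9) = 3×9 = 27
One optimal split: 3 + 3 + 3; product 3×3×3 = 27.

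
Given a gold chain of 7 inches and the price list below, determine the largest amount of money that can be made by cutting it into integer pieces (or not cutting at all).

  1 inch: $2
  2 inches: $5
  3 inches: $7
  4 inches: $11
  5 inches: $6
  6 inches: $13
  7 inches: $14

Build r[k] bottom-up: r[k] = max over allowed piece i of (p[i] + r[k−i]).
r[1] = 2
r[2] = max(2+2, 5+0) = 5
r[3] = max(2+5, 5+2, 7+0) = 7
r[4] = max(2+7, 5+5, 7+2, 11+0) = 11
r[5] = max(2+11, 5+7, 7+5, 11+2, 6+0) = 13
r[6] = max(2+13, 5+11, 7+7, 11+5, 6+2, 13+0) = 16
r[7] = max(2+16, 5+13, 7+11, …, 13+2, 14+0) = 18
One optimal cutting: 4 + 2 + 1 → $11 + $5 + $2 = $18.

18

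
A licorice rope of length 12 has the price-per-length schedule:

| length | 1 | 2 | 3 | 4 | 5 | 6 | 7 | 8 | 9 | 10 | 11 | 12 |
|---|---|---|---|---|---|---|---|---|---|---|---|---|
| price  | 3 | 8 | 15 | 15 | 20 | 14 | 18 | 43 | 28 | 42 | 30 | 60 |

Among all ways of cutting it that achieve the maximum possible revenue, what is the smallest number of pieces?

3

Build r[k] bottom-up: r[k] = max over allowed piece i of (p[i] + r[k−i]).
r[1] = 3
r[2] = 8
r[3] = 15
r[4] = 18  (first piece 1, then r[3]=15)
r[5] = 23  (first piece 2, then r[3]=15)
r[6] = 30  (first piece 3, then r[3]=15)
r[7] = 33  (first piece 1, then r[6]=30)
r[8] = 43
r[9] = 46  (first piece 1, then r[8]=43)
r[10] = 51  (first piece 2, then r[8]=43)
r[11] = 58  (first piece 3, then r[8]=43)
r[12] = 61  (first piece 1, then r[11]=58)
Maximum revenue is ¢61.
Now minimize piece count subject to staying optimal: for each k, pieces[k] = 1 + min over i with p[i]+r[k−i]=r[k] of pieces[k−i].
pieces[9] = 2
pieces[10] = 2
pieces[11] = 2
pieces[12] = 3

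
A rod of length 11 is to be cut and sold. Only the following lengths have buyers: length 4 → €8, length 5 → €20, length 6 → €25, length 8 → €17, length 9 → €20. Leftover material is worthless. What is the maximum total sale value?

Build best[k] bottom-up: best[k] = max over allowed piece i of (p[i] + best[k−i]).
best[1] = 0
best[2] = 0
best[3] = 0
best[4] = 8
best[5] = 20
best[6] = 25
best[7] = 25
best[8] = 25
best[9] = 28  (first piece 4, then best[5]=20)
best[10] = 40  (first piece 5, then best[5]=20)
best[11] = 45  (first piece 5, then best[6]=25)
One optimal cutting: 6 + 5 → €45.

45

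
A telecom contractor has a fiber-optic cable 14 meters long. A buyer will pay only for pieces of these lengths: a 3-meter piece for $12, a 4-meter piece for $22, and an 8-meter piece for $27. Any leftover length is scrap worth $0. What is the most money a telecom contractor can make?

Let f[k] be the best obtainable value from length k. For each k, try every first piece i and keep the best of price[i] + f[k−i].
f[1] = 0
f[2] = 0
f[3] = 12
f[4] = 22
f[5] = 22
f[6] = 24  (first piece 3, then f[3]=12)
f[7] = 34  (first piece 3, then f[4]=22)
f[8] = 44  (first piece 4, then f[4]=22)
f[9] = 44
f[10] = 46  (first piece 3, then f[7]=34)
f[11] = 56  (first piece 3, then f[8]=44)
f[12] = 66  (first piece 4, then f[8]=44)
f[13] = 66
f[14] = 68  (first piece 3, then f[11]=56)
One optimal cutting: 4 + 4 + 3 + 3 → $68.

68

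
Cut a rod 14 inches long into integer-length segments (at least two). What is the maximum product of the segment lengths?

Fill g[k] for k=2..14: at each k try every first piece i and multiply by the better of (k−i) uncut or g[k−i].
g[2] = 1*max(1,0) = 1*1 = 1
g[3] = 1*max(2,1) = 1*2 = 2
g[4] = 2*max(2,1) = 2*2 = 4
g[5] = 2*max(3,2) = 2*3 = 6
g[6] = 3*max(3,2) = 3*3 = 9
g[7] = 2*max(5,6) = 2*6 = 12
g[8] = 2*max(6,9) = 2*9 = 18
g[9] = 3*max(6,9) = 3*9 = 27
g[10] = 2*max(8,18) = 2*18 = 36
g[11] = 2*max(9,27) = 2*27 = 54
g[12] = 3*max(9,27) = 3*27 = 81
g[13] = 2*max(11,54) = 2*54 = 108
g[14] = 2*max(12,81) = 2*81 = 162
One optimal split: 3 + 3 + 3 + 3 + 2; product 3*3*3*3*2 = 162.

162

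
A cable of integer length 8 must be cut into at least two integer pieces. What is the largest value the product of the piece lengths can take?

18

Define g[k] = max over 1≤i<k of i · max(k−i, g[k−i]); the inner max lets the remainder stay uncut if that's better.
g[2] = 1·max(1,0) = 1·1 = 1
g[3] = max(1·2, 2·1) = 2
g[4] = max(1·3, 2·2, 3·1) = 4
g[5] = max(1·4, 2·3, 3·2, 4·1) = 6
g[6] = max(1·6, 2·4, 3·3, 4·2, 5·1) = 9
g[7] = max(1·9, 2·6, 3·4, 4·3, 5·2, 6·1) = 12
g[8] = max(1·12, 2·9, 3·6, …, 6·2, 7·1) = 18
One optimal split: 3 + 3 + 2; product 3·3·2 = 18.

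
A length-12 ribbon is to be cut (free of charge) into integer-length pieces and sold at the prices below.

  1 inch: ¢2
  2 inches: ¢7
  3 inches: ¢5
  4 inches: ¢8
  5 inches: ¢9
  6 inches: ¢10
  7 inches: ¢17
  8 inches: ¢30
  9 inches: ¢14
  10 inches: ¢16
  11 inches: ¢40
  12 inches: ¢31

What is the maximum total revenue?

Consider every possible first cut. R[k] is the best of p[i]+R[k−i] over all sellable i≤k.
R[1] = 2
R[2] = max(2+2, 7+0) = 7
R[3] = max(2+7, 7+2, 5+0) = 9
R[4] = max(2+9, 7+7, 5+2, 8+0) = 14
R[5] = max(2+14, 7+9, 5+7, 8+2, 9+0) = 16
R[6] = max(2+16, 7+14, 5+9, 8+7, 9+2, 10+0) = 21
R[7] = max(2+21, 7+16, 5+14, …, 10+2, 17+0) = 23
R[8] = max(2+23, 7+21, 5+16, …, 17+2, 30+0) = 30
R[9] = max(2+30, 7+23, 5+21, …, 30+2, 14+0) = 32
R[10] = max(2+32, 7+30, 5+23, …, 14+2, 16+0) = 37
R[11] = max(2+37, 7+32, 5+30, …, 16+2, 40+0) = 40
R[12] = max(2+40, 7+37, 5+32, …, 40+2, 31+0) = 44
One optimal cutting: 8 + 2 + 2 → ¢30 + ¢7 + ¢7 = ¢44.

44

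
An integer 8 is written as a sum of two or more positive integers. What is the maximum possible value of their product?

Let m[k] be the best product for length k (with at least one cut). For each first piece i, the rest contributes max(k−i, m[k−i]).
m[2] = 1*max(1,0) = 1*1 = 1
m[3] = 1*max(2,1) = 1*2 = 2
m[4] = 2*max(2,1) = 2*2 = 4
m[5] = 2*max(3,2) = 2*3 = 6
m[6] = 3*max(3,2) = 3*3 = 9
m[7] = 2*max(5,6) = 2*6 = 12
m[8] = 2*max(6,9) = 2*9 = 18
One optimal split: 3 + 3 + 2; product 3*3*2 = 18.

18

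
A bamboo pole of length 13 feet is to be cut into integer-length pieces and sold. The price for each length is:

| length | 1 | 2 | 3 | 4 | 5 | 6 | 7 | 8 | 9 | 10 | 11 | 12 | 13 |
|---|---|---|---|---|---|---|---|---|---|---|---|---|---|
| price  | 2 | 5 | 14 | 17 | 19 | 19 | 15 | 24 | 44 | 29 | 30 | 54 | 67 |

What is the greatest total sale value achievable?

Build r[k] bottom-up: r[k] = max over allowed piece i of (p[i] + r[k−i]).
r[1] = 2
r[2] = 5
r[3] = 14
r[4] = 17
r[5] = 19  (first piece 1, then r[4]=17)
r[6] = 28  (first piece 3, then r[3]=14)
r[7] = 31  (first piece 3, then r[4]=17)
r[8] = 34  (first piece 4, then r[4]=17)
r[9] = 44
r[10] = 46  (first piece 1, then r[9]=44)
r[11] = 49  (first piece 2, then r[9]=44)
r[12] = 58  (first piece 3, then r[9]=44)
r[13] = 67
Best is to sell the whole 13-foot piece uncut for $67.

67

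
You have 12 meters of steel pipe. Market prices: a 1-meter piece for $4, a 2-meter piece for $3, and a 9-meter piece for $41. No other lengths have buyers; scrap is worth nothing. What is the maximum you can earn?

53

Let r[k] be the best obtainable value from length k. For each k, try every first piece i and keep the best of price[i] + r[k−i].
r[1] = 4
r[2] = max(4+4, 3+0) = 8
r[3] = max(4+8, 3+4) = 12
r[4] = max(4+12, 3+8) = 16
r[5] = max(4+16, 3+12) = 20
r[6] = max(4+20, 3+16) = 24
r[7] = max(4+24, 3+20) = 28
r[8] = max(4+28, 3+24) = 32
r[9] = max(4+32, 3+28, 41+0) = 41
r[10] = max(4+41, 3+32, 41+4) = 45
r[11] = max(4+45, 3+41, 41+8) = 49
r[12] = max(4+49, 3+45, 41+12) = 53
One optimal cutting: 9 + 1 + 1 + 1 → $53.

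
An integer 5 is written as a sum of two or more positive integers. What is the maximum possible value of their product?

Define P[k] = max over 1≤i<k of i · max(k−i, P[k−i]); the inner max lets the remainder stay uncut if that's better.
P[2] = 1×max(1,0) = 1×1 = 1
P[3] = 1×max(2,1) = 1×2 = 2
P[4] = 2×max(2,1) = 2×2 = 4
P[5] = 2×max(3,2) = 2×3 = 6
One optimal split: 3 + 2; product 3×2 = 6.

6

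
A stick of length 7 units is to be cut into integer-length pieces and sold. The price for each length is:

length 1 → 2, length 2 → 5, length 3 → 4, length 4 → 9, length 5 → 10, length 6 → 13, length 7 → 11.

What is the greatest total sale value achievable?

Build v[k] bottom-up: v[k] = max over allowed piece i of (p[i] + v[k−i]).
v[1] = 2
v[2] = max(2+2, 5+0) = 5
v[3] = max(2+5, 5+2, 4+0) = 7
v[4] = max(2+7, 5+5, 4+2, 9+0) = 10
v[5] = max(2+10, 5+7, 4+5, 9+2, 10+0) = 12
v[6] = max(2+12, 5+10, 4+7, 9+5, 10+2, 13+0) = 15
v[7] = max(2+15, 5+12, 4+10, …, 13+2, 11+0) = 17
One optimal cutting: 2 + 2 + 2 + 1 → 5 + 5 + 5 + 2 = 17.

17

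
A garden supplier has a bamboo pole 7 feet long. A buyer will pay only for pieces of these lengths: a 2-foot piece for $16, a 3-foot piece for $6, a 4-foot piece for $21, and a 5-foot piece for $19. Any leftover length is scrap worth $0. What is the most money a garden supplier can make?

Consider every possible first cut. best[k] is the best of p[i]+best[k−i] over all sellable i≤k.
best[1] = 0
best[2] = 16
best[3] = 16
best[4] = 32  (first piece 2, then best[2]=16)
best[5] = 32
best[6] = 48  (first piece 2, then best[4]=32)
best[7] = 48
One optimal cutting: pieces 2 + 2 + 2 with 1 foot of scrap → $48.

48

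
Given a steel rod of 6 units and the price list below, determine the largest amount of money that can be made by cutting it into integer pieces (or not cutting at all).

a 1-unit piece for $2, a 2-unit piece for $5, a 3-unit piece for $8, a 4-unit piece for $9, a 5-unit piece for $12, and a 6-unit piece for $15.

Let r[k] be the best obtainable value from length k. For each k, try every first piece i and keep the best of price[i] + r[k−i].
r[1] = 2
r[2] = 5
r[3] = 8
r[4] = 10  (first piece 1, then r[3]=8)
r[5] = 13  (first piece 2, then r[3]=8)
r[6] = 16  (first piece 3, then r[3]=8)
One optimal cutting: 3 + 3 → $8 + $8 = $16.

16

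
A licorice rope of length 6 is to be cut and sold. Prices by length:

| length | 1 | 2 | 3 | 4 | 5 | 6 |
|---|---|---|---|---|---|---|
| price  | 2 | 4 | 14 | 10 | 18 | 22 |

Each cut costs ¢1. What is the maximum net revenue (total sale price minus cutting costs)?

27

Build net[k] bottom-up: net[k] = max over allowed piece i of (p[i] + net[k−i]) − 1 per cut.
net[1] = 2
net[2] = 4
net[3] = 14
net[4] = 15  (first piece 1, then net[3]=14)
net[5] = 18
net[6] = 27  (first piece 3, then net[3]=14)
One optimal plan: pieces 3 + 3 (1 cut) → ¢28 − ¢1 = ¢27.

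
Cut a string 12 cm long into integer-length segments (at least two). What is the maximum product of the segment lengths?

81

Let P[k] be the best product for length k (with at least one cut). For each first piece i, the rest contributes max(k−i, P[k−i]).
Small cases: P[2]=1, P[3]=2, P[4]=4, P[5]=6, P[6]=9, P[7]=12.
P[8] = max(1·12, 2·9, 3·6, …, 6·2, 7·1) = 18
P[9] = max(1·18, 2·12, 3·9, …, 7·2, 8·1) = 27
P[10] = max(1·27, 2·18, 3·12, …, 8·2, 9·1) = 36
P[11] = max(1·36, 2·27, 3·18, …, 9·2, 10·1) = 54
P[12] = max(1·54, 2·36, 3·27, …, 10·2, 11·1) = 81
One optimal split: 3 + 3 + 3 + 3; product 3·3·3·3 = 81.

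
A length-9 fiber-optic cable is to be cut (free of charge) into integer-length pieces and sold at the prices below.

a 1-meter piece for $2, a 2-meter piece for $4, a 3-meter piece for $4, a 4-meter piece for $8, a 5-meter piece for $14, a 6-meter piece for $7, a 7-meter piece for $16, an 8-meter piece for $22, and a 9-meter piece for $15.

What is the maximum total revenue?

24

Let best[k] be the best obtainable value from length k. For each k, try every first piece i and keep the best of price[i] + best[k−i].
best[1] = 2
best[2] = max(2+2, 4+0) = 4
best[3] = max(2+4, 4+2, 4+0) = 6
best[4] = max(2+6, 4+4, 4+2, 8+0) = 8
best[5] = max(2+8, 4+6, 4+4, 8+2, 14+0) = 14
best[6] = max(2+14, 4+8, 4+6, 8+4, 14+2, 7+0) = 16
best[7] = max(2+16, 4+14, 4+8, …, 7+2, 16+0) = 18
best[8] = max(2+18, 4+16, 4+14, …, 16+2, 22+0) = 22
best[9] = max(2+22, 4+18, 4+16, …, 22+2, 15+0) = 24
One optimal cutting: 8 + 1 → $22 + $2 = $24.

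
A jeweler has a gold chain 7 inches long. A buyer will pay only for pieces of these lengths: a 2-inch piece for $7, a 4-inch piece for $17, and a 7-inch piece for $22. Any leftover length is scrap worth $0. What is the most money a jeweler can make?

24

Let f[k] be the best obtainable value from length k. For each k, try every first piece i and keep the best of price[i] + f[k−i].
f[1] = 0
f[2] = 7
f[3] = 7
f[4] = 17
f[5] = 17
f[6] = 24  (first piece 2, then f[4]=17)
f[7] = 24
One optimal cutting: pieces 4 + 2 with 1 inch of scrap → $24.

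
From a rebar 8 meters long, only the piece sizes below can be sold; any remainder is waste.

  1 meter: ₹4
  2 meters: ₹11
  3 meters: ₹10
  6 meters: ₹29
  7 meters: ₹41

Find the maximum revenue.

Consider every possible first cut. best[k] is the best of p[i]+best[k−i] over all sellable i≤k.
best[1] = 4
best[2] = 11
best[3] = 15  (first piece 1, then best[2]=11)
best[4] = 22  (first piece 2, then best[2]=11)
best[5] = 26  (first piece 1, then best[4]=22)
best[6] = 33  (first piece 2, then best[4]=22)
best[7] = 41
best[8] = 45  (first piece 1, then best[7]=41)
One optimal cutting: 7 + 1 → ₹45.

45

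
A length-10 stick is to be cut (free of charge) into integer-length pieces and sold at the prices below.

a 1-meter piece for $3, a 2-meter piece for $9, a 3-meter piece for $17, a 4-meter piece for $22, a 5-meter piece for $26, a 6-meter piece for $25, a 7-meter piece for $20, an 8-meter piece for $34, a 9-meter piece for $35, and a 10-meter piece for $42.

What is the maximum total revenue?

Consider every possible first cut. best[k] is the best of p[i]+best[k−i] over all sellable i≤k.
best[1] = 3
best[2] = max(3+3, 9+0) = 9
best[3] = max(3+9, 9+3, 17+0) = 17
best[4] = max(3+17, 9+9, 17+3, 22+0) = 22
best[5] = max(3+22, 9+17, 17+9, 22+3, 26+0) = 26
best[6] = max(3+26, 9+22, 17+17, 22+9, 26+3, 25+0) = 34
best[7] = max(3+34, 9+26, 17+22, …, 25+3, 20+0) = 39
best[8] = max(3+39, 9+34, 17+26, …, 20+3, 34+0) = 44
best[9] = max(3+44, 9+39, 17+34, …, 34+3, 35+0) = 51
best[10] = max(3+51, 9+44, 17+39, …, 35+3, 42+0) = 56
One optimal cutting: 4 + 3 + 3 → $22 + $17 + $17 = $56.

56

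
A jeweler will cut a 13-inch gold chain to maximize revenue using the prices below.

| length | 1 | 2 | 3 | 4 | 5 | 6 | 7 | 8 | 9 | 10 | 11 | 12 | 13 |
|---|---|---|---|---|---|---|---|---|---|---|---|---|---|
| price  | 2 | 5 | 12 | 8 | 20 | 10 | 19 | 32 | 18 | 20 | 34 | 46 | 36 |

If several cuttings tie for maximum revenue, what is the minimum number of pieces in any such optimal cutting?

Build r[k] bottom-up: r[k] = max over allowed piece i of (p[i] + r[k−i]).
r[1] = 2
r[2] = 5
r[3] = 12
r[4] = 14  (first piece 1, then r[3]=12)
r[5] = 20
r[6] = 24  (first piece 3, then r[3]=12)
r[7] = 26  (first piece 1, then r[6]=24)
r[8] = 32  (first piece 3, then r[5]=20)
r[9] = 36  (first piece 3, then r[6]=24)
r[10] = 40  (first piece 5, then r[5]=20)
r[11] = 44  (first piece 3, then r[8]=32)
r[12] = 48  (first piece 3, then r[9]=36)
r[13] = 52  (first piece 3, then r[10]=40)
Maximum revenue is $52.
Now minimize piece count subject to staying optimal: for each k, pieces[k] = 1 + min over i with p[i]+r[k−i]=r[k] of pieces[k−i].
pieces[10] = 2
pieces[11] = 2
pieces[12] = 4
pieces[13] = 2

2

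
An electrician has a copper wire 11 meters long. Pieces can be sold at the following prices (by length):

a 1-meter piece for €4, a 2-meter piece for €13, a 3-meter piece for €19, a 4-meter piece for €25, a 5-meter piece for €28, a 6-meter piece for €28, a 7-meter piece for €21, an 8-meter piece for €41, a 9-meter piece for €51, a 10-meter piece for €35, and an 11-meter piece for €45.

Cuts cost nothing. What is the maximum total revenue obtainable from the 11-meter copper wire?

Let r[k] be the best obtainable value from length k. For each k, try every first piece i and keep the best of price[i] + r[k−i].
r[1] = 4
r[2] = max(4+4, 13+0) = 13
r[3] = max(4+13, 13+4, 19+0) = 19
r[4] = max(4+19, 13+13, 19+4, 25+0) = 26
r[5] = max(4+26, 13+19, 19+13, 25+4, 28+0) = 32
r[6] = max(4+32, 13+26, 19+19, 25+13, 28+4, 28+0) = 39
r[7] = max(4+39, 13+32, 19+26, …, 28+4, 21+0) = 45
r[8] = max(4+45, 13+39, 19+32, …, 21+4, 41+0) = 52
r[9] = max(4+52, 13+45, 19+39, …, 41+4, 51+0) = 58
r[10] = max(4+58, 13+52, 19+45, …, 51+4, 35+0) = 65
r[11] = max(4+65, 13+58, 19+52, …, 35+4, 45+0) = 71
One optimal cutting: 3 + 2 + 2 + 2 + 2 → €19 + €13 + €13 + €13 + €13 = €71.

71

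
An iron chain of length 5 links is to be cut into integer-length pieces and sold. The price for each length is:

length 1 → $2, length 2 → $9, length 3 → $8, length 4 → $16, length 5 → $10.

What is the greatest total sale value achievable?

Let best[k] be the best obtainable value from length k. For each k, try every first piece i and keep the best of price[i] + best[k−i].
best[1] = 2
best[2] = 9
best[3] = 11  (first piece 1, then best[2]=9)
best[4] = 18  (first piece 2, then best[2]=9)
best[5] = 20  (first piece 1, then best[4]=18)
One optimal cutting: 2 + 2 + 1 → $9 + $9 + $2 = $20.

20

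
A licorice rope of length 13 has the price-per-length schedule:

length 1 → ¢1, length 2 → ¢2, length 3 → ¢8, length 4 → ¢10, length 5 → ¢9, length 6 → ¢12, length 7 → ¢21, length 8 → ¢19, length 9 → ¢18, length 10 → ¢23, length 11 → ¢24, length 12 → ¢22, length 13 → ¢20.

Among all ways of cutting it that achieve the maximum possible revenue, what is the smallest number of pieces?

3

Let r[k] be the best obtainable value from length k. For each k, try every first piece i and keep the best of price[i] + r[k−i].
r[1] = 1
r[2] = max(1+1, 2+0) = 2
r[3] = max(1+2, 2+1, 8+0) = 8
r[4] = max(1+8, 2+2, 8+1, 10+0) = 10
r[5] = max(1+10, 2+8, 8+2, 10+1, 9+0) = 11
r[6] = max(1+11, 2+10, 8+8, 10+2, 9+1, 12+0) = 16
r[7] = max(1+16, 2+11, 8+10, …, 12+1, 21+0) = 21
r[8] = max(1+21, 2+16, 8+11, …, 21+1, 19+0) = 22
r[9] = max(1+22, 2+21, 8+16, …, 19+1, 18+0) = 24
r[10] = max(1+24, 2+22, 8+21, …, 18+1, 23+0) = 29
r[11] = max(1+29, 2+24, 8+22, …, 23+1, 24+0) = 31
r[12] = max(1+31, 2+29, 8+24, …, 24+1, 22+0) = 32
r[13] = max(1+32, 2+31, 8+29, …, 22+1, 20+0) = 37
Maximum revenue is ¢37.
Now minimize piece count subject to staying optimal: for each k, pieces[k] = 1 + min over i with p[i]+r[k−i]=r[k] of pieces[k−i].
pieces[10] = 2
pieces[11] = 2
pieces[12] = 3
pieces[13] = 3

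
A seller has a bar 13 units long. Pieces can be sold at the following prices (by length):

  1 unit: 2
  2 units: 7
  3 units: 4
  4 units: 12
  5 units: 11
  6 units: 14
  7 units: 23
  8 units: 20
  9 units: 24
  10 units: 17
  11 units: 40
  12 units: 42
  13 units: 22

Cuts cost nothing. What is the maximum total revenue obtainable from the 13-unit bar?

Let r[k] be the best obtainable value from length k. For each k, try every first piece i and keep the best of price[i] + r[k−i].
r[1] = 2
r[2] = 7
r[3] = 9  (first piece 1, then r[2]=7)
r[4] = 14  (first piece 2, then r[2]=7)
r[5] = 16  (first piece 1, then r[4]=14)
r[6] = 21  (first piece 2, then r[4]=14)
r[7] = 23  (first piece 1, then r[6]=21)
r[8] = 28  (first piece 2, then r[6]=21)
r[9] = 30  (first piece 1, then r[8]=28)
r[10] = 35  (first piece 2, then r[8]=28)
r[11] = 40
r[12] = 42  (first piece 1, then r[11]=40)
r[13] = 47  (first piece 2, then r[11]=40)
One optimal cutting: 11 + 2 → 40 + 7 = 47.

47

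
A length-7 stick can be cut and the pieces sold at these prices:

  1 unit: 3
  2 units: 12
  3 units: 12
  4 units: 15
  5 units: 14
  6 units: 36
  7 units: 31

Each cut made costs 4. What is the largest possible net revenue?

Let v[k] be the best obtainable value from length k. For each k, try every first piece i and keep the best of price[i] + v[k−i] minus the 4 cut fee when i<k.
v[1] = 3
v[2] = 12
v[3] = 12
v[4] = 20  (first piece 2, then v[2]=12)
v[5] = 20  (first piece 2, then v[3]=12)
v[6] = 36
v[7] = 35  (first piece 1, then v[6]=36)
One optimal plan: pieces 6 + 1 (1 cut) → 39 − 4 = 35.

35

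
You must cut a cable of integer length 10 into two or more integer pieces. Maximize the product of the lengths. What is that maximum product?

Fill P[k] for k=2..10: at each k try every first piece i and multiply by the better of (k−i) uncut or P[k−i].
P[2] = 1·max(1,0) = 1·1 = 1
P[3] = max(1·2, 2·1) = 2
P[4] = max(1·3, 2·2, 3·1) = 4
P[5] = max(1·4, 2·3, 3·2, 4·1) = 6
P[6] = max(1·6, 2·4, 3·3, 4·2, 5·1) = 9
P[7] = max(1·9, 2·6, 3·4, 4·3, 5·2, 6·1) = 12
P[8] = max(1·12, 2·9, 3·6, …, 6·2, 7·1) = 18
P[9] = max(1·18, 2·12, 3·9, …, 7·2, 8·1) = 27
P[10] = max(1·27, 2·18, 3·12, …, 8·2, 9·1) = 36
One optimal split: 3 + 3 + 2 + 2; product 3·3·2·2 = 36.

36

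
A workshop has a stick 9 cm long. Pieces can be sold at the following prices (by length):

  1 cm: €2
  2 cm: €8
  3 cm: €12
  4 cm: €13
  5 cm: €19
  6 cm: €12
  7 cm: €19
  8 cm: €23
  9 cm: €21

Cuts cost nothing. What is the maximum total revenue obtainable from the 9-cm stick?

Let r[k] be the best obtainable value from length k. For each k, try every first piece i and keep the best of price[i] + r[k−i].
r[1] = 2
r[2] = 8
r[3] = 12
r[4] = 16  (first piece 2, then r[2]=8)
r[5] = 20  (first piece 2, then r[3]=12)
r[6] = 24  (first piece 2, then r[4]=16)
r[7] = 28  (first piece 2, then r[5]=20)
r[8] = 32  (first piece 2, then r[6]=24)
r[9] = 36  (first piece 2, then r[7]=28)
One optimal cutting: 3 + 2 + 2 + 2 → €12 + €8 + €8 + €8 = €36.

36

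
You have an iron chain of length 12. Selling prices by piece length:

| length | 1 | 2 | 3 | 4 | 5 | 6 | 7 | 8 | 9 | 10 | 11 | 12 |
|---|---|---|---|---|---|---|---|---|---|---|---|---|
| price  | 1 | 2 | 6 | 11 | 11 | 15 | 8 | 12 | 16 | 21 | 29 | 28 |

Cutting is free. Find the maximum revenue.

Build R[k] bottom-up: R[k] = max over allowed piece i of (p[i] + R[k−i]).
R[1] = 1
R[2] = 2  (first piece 1, then R[1]=1)
R[3] = 6
R[4] = 11
R[5] = 12  (first piece 1, then R[4]=11)
R[6] = 15
R[7] = 17  (first piece 3, then R[4]=11)
R[8] = 22  (first piece 4, then R[4]=11)
R[9] = 23  (first piece 1, then R[8]=22)
R[10] = 26  (first piece 4, then R[6]=15)
R[11] = 29
R[12] = 33  (first piece 4, then R[8]=22)
One optimal cutting: 4 + 4 + 4 → $11 + $11 + $11 = $33.

33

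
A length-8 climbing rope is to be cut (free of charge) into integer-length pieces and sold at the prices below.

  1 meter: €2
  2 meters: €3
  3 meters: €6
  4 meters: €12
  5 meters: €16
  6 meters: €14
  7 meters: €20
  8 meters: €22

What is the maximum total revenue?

Let R[k] be the best obtainable value from length k. For each k, try every first piece i and keep the best of price[i] + R[k−i].
R[1] = 2
R[2] = 4  (first piece 1, then R[1]=2)
R[3] = 6  (first piece 1, then R[2]=4)
R[4] = 12
R[5] = 16
R[6] = 18  (first piece 1, then R[5]=16)
R[7] = 20  (first piece 1, then R[6]=18)
R[8] = 24  (first piece 4, then R[4]=12)
One optimal cutting: 4 + 4 → €12 + €12 = €24.

24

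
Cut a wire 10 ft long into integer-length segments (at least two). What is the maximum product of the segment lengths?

Fill m[k] for k=2..10: at each k try every first piece i and multiply by the better of (k−i) uncut or m[k−i].
Small cases: m[2]=1, m[3]=2, m[4]=4, m[5]=6.
m[6] = max(1×6, 2×4, 3×3, 4×2, 5×1) = 9
m[7] = max(1×9, 2×6, 3×4, 4×3, 5×2, 6×1) = 12
m[8] = max(1×12, 2×9, 3×6, …, 6×2, 7×1) = 18
m[9] = max(1×18, 2×12, 3×9, …, 7×2, 8×1) = 27
m[10] = max(1×27, 2×18, 3×12, …, 8×2, 9×1) = 36
One optimal split: 3 + 3 + 2 + 2; product 3×3×2×2 = 36.

36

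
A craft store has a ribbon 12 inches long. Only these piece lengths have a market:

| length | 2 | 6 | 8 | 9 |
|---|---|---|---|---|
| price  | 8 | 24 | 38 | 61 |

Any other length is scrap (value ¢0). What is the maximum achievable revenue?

Build best[k] bottom-up: best[k] = max over allowed piece i of (p[i] + best[k−i]).
best[1] = 0
best[2] = 8
best[3] = 8
best[4] = 16  (first piece 2, then best[2]=8)
best[5] = 16
best[6] = max(8+16, 24+0) = 24
best[7] = max(8+16, 24+0) = 24
best[8] = max(8+24, 24+8, 38+0) = 38
best[9] = max(8+24, 24+8, 38+0, 61+0) = 61
best[10] = max(8+38, 24+16, 38+8, 61+0) = 61
best[11] = max(8+61, 24+16, 38+8, 61+8) = 69
best[12] = max(8+61, 24+24, 38+16, 61+8) = 69
One optimal cutting: pieces 9 + 2 with 1 inch of scrap → ¢69.

69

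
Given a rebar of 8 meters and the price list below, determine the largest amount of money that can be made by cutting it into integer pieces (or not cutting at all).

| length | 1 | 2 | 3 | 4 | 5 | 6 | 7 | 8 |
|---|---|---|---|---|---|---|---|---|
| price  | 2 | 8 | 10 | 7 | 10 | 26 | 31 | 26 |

34

Let v[k] be the best obtainable value from length k. For each k, try every first piece i and keep the best of price[i] + v[k−i].
v[1] = 2
v[2] = 8
v[3] = 10  (first piece 1, then v[2]=8)
v[4] = 16  (first piece 2, then v[2]=8)
v[5] = 18  (first piece 1, then v[4]=16)
v[6] = 26
v[7] = 31
v[8] = 34  (first piece 2, then v[6]=26)
One optimal cutting: 6 + 2 → ₹26 + ₹8 = ₹34.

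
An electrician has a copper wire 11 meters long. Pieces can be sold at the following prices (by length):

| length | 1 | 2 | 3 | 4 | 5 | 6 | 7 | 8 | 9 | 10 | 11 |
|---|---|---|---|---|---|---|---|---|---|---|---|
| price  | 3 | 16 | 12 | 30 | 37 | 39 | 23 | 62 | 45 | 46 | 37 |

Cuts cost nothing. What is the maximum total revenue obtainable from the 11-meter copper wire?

85

Consider every possible first cut. r[k] is the best of p[i]+r[k−i] over all sellable i≤k.
r[1] = 3
r[2] = 16
r[3] = 19  (first piece 1, then r[2]=16)
r[4] = 32  (first piece 2, then r[2]=16)
r[5] = 37
r[6] = 48  (first piece 2, then r[4]=32)
r[7] = 53  (first piece 2, then r[5]=37)
r[8] = 64  (first piece 2, then r[6]=48)
r[9] = 69  (first piece 2, then r[7]=53)
r[10] = 80  (first piece 2, then r[8]=64)
r[11] = 85  (first piece 2, then r[9]=69)
One optimal cutting: 5 + 2 + 2 + 2 → €37 + €16 + €16 + €16 = €85.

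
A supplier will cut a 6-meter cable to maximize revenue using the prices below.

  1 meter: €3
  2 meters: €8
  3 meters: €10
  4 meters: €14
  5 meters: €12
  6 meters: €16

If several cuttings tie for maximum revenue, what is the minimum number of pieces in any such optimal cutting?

Consider every possible first cut. r[k] is the best of p[i]+r[k−i] over all sellable i≤k.
r[1] = 3
r[2] = 8
r[3] = 11  (first piece 1, then r[2]=8)
r[4] = 16  (first piece 2, then r[2]=8)
r[5] = 19  (first piece 1, then r[4]=16)
r[6] = 24  (first piece 2, then r[4]=16)
Maximum revenue is €24.
Now minimize piece count subject to staying optimal: for each k, pieces[k] = 1 + min over i with p[i]+r[k−i]=r[k] of pieces[k−i].
pieces[3] = 2
pieces[4] = 2
pieces[5] = 3
pieces[6] = 3

3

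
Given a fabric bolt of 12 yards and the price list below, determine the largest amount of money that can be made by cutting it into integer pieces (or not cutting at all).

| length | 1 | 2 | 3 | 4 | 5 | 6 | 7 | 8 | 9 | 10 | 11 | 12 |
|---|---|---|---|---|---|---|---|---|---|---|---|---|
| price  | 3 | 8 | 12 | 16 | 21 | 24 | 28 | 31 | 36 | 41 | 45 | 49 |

Build best[k] bottom-up: best[k] = max over allowed piece i of (p[i] + best[k−i]).
best[1] = 3
best[2] = max(3+3, 8+0) = 8
best[3] = max(3+8, 8+3, 12+0) = 12
best[4] = max(3+12, 8+8, 12+3, 16+0) = 16
best[5] = max(3+16, 8+12, 12+8, 16+3, 21+0) = 21
best[6] = max(3+21, 8+16, 12+12, 16+8, 21+3, 24+0) = 24
best[7] = max(3+24, 8+21, 12+16, …, 24+3, 28+0) = 29
best[8] = max(3+29, 8+24, 12+21, …, 28+3, 31+0) = 33
best[9] = max(3+33, 8+29, 12+24, …, 31+3, 36+0) = 37
best[10] = max(3+37, 8+33, 12+29, …, 36+3, 41+0) = 42
best[11] = max(3+42, 8+37, 12+33, …, 41+3, 45+0) = 45
best[12] = max(3+45, 8+42, 12+37, …, 45+3, 49+0) = 50
One optimal cutting: 5 + 5 + 2 → $21 + $21 + $8 = $50.

50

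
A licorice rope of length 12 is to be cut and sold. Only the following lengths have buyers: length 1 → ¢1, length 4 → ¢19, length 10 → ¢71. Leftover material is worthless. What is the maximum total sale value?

Consider every possible first cut. f[k] is the best of p[i]+f[k−i] over all sellable i≤k.
f[1] = 1
f[2] = 2  (first piece 1, then f[1]=1)
f[3] = 3  (first piece 1, then f[2]=2)
f[4] = 19
f[5] = 20  (first piece 1, then f[4]=19)
f[6] = 21  (first piece 1, then f[5]=20)
f[7] = 22  (first piece 1, then f[6]=21)
f[8] = 38  (first piece 4, then f[4]=19)
f[9] = 39  (first piece 1, then f[8]=38)
f[10] = 71
f[11] = 72  (first piece 1, then f[10]=71)
f[12] = 73  (first piece 1, then f[11]=72)
One optimal cutting: 10 + 1 + 1 → ¢73.

73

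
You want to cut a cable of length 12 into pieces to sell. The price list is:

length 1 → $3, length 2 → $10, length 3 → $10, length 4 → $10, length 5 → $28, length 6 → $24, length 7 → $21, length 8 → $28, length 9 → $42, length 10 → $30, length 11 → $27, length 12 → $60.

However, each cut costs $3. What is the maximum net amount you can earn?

Consider every possible first cut. net[k] is the best of p[i]+net[k−i] over all sellable i≤k, charging 3 whenever i<k.
net[1] = 3
net[2] = max(3+3-3, 10+0) = 10
net[3] = max(3+10-3, 10+3-3, 10+0) = 10
net[4] = max(3+10-3, 10+10-3, 10+3-3, 10+0) = 17
net[5] = max(3+17-3, 10+10-3, 10+10-3, 10+3-3, 28+0) = 28
net[6] = max(3+28-3, 10+17-3, 10+10-3, 10+10-3, 28+3-3, 24+0) = 28
net[7] = max(3+28-3, 10+28-3, 10+17-3, …, 24+3-3, 21+0) = 35
net[8] = max(3+35-3, 10+28-3, 10+28-3, …, 21+3-3, 28+0) = 35
net[9] = max(3+35-3, 10+35-3, 10+28-3, …, 28+3-3, 42+0) = 42
net[10] = max(3+42-3, 10+35-3, 10+35-3, …, 42+3-3, 30+0) = 53
net[11] = max(3+53-3, 10+42-3, 10+35-3, …, 30+3-3, 27+0) = 53
net[12] = max(3+53-3, 10+53-3, 10+42-3, …, 27+3-3, 60+0) = 60
One optimal plan: pieces 5 + 5 + 2 (2 cuts) → $66 − $6 = $60.

60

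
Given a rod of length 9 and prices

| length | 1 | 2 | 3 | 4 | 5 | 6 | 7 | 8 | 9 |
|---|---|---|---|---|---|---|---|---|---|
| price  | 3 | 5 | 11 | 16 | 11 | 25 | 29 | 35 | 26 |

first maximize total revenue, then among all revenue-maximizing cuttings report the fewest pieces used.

Consider every possible first cut. r[k] is the best of p[i]+r[k−i] over all sellable i≤k.
r[1] = 3
r[2] = 6  (first piece 1, then r[1]=3)
r[3] = 11
r[4] = 16
r[5] = 19  (first piece 1, then r[4]=16)
r[6] = 25
r[7] = 29
r[8] = 35
r[9] = 38  (first piece 1, then r[8]=35)
Maximum revenue is $38.
Now minimize piece count subject to staying optimal: for each k, pieces[k] = 1 + min over i with p[i]+r[k−i]=r[k] of pieces[k−i].
pieces[6] = 1
pieces[7] = 1
pieces[8] = 1
pieces[9] = 2

2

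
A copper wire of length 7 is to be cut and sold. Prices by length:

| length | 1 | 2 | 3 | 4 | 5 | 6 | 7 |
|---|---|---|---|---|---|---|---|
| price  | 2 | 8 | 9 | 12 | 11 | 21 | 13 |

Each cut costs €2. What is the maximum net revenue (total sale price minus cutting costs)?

Consider every possible first cut. v[k] is the best of p[i]+v[k−i] over all sellable i≤k, charging 2 whenever i<k.
v[1] = 2
v[2] = max(2+2-2, 8+0) = 8
v[3] = max(2+8-2, 8+2-2, 9+0) = 9
v[4] = max(2+9-2, 8+8-2, 9+2-2, 12+0) = 14
v[5] = max(2+14-2, 8+9-2, 9+8-2, 12+2-2, 11+0) = 15
v[6] = max(2+15-2, 8+14-2, 9+9-2, 12+8-2, 11+2-2, 21+0) = 21
v[7] = max(2+21-2, 8+15-2, 9+14-2, …, 21+2-2, 13+0) = 21
One optimal plan: pieces 6 + 1 (1 cut) → €23 − €2 = €21.

21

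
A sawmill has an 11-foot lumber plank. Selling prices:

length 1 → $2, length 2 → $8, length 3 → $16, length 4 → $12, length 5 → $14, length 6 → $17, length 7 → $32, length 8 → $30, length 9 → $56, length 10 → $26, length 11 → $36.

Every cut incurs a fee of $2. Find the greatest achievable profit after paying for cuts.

Let r[k] be the best obtainable value from length k. For each k, try every first piece i and keep the best of price[i] + r[k−i] minus the 2 cut fee when i<k.
r[1] = 2
r[2] = 8
r[3] = 16
r[4] = 16  (first piece 1, then r[3]=16)
r[5] = 22  (first piece 2, then r[3]=16)
r[6] = 30  (first piece 3, then r[3]=16)
r[7] = 32
r[8] = 36  (first piece 2, then r[6]=30)
r[9] = 56
r[10] = 56  (first piece 1, then r[9]=56)
r[11] = 62  (first piece 2, then r[9]=56)
One optimal plan: pieces 9 + 2 (1 cut) → $64 − $2 = $62.

62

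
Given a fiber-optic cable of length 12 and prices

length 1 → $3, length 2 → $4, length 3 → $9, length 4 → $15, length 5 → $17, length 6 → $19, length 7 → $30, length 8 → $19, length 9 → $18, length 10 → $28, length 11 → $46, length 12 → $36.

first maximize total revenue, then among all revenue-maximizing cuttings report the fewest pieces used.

2

Consider every possible first cut. r[k] is the best of p[i]+r[k−i] over all sellable i≤k.
r[1] = 3
r[2] = max(3+3, 4+0) = 6
r[3] = max(3+6, 4+3, 9+0) = 9
r[4] = max(3+9, 4+6, 9+3, 15+0) = 15
r[5] = max(3+15, 4+9, 9+6, 15+3, 17+0) = 18
r[6] = max(3+18, 4+15, 9+9, 15+6, 17+3, 19+0) = 21
r[7] = max(3+21, 4+18, 9+15, …, 19+3, 30+0) = 30
r[8] = max(3+30, 4+21, 9+18, …, 30+3, 19+0) = 33
r[9] = max(3+33, 4+30, 9+21, …, 19+3, 18+0) = 36
r[10] = max(3+36, 4+33, 9+30, …, 18+3, 28+0) = 39
r[11] = max(3+39, 4+36, 9+33, …, 28+3, 46+0) = 46
r[12] = max(3+46, 4+39, 9+36, …, 46+3, 36+0) = 49
Maximum revenue is $49.
Now minimize piece count subject to staying optimal: for each k, pieces[k] = 1 + min over i with p[i]+r[k−i]=r[k] of pieces[k−i].
pieces[9] = 3
pieces[10] = 2
pieces[11] = 1
pieces[12] = 2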